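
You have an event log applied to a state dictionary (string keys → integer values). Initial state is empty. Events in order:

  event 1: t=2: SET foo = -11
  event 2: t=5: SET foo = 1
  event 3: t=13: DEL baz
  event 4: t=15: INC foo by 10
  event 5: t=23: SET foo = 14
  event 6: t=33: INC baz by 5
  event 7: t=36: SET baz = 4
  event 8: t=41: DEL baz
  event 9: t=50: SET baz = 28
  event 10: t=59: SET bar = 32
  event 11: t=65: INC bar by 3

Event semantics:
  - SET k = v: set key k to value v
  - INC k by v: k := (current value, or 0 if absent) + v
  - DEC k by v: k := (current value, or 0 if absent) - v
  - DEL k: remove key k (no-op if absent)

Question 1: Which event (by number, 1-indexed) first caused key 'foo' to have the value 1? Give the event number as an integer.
Looking for first event where foo becomes 1:
  event 1: foo = -11
  event 2: foo -11 -> 1  <-- first match

Answer: 2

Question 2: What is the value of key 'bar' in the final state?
Answer: 35

Derivation:
Track key 'bar' through all 11 events:
  event 1 (t=2: SET foo = -11): bar unchanged
  event 2 (t=5: SET foo = 1): bar unchanged
  event 3 (t=13: DEL baz): bar unchanged
  event 4 (t=15: INC foo by 10): bar unchanged
  event 5 (t=23: SET foo = 14): bar unchanged
  event 6 (t=33: INC baz by 5): bar unchanged
  event 7 (t=36: SET baz = 4): bar unchanged
  event 8 (t=41: DEL baz): bar unchanged
  event 9 (t=50: SET baz = 28): bar unchanged
  event 10 (t=59: SET bar = 32): bar (absent) -> 32
  event 11 (t=65: INC bar by 3): bar 32 -> 35
Final: bar = 35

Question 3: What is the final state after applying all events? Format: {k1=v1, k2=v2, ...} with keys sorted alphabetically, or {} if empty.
  after event 1 (t=2: SET foo = -11): {foo=-11}
  after event 2 (t=5: SET foo = 1): {foo=1}
  after event 3 (t=13: DEL baz): {foo=1}
  after event 4 (t=15: INC foo by 10): {foo=11}
  after event 5 (t=23: SET foo = 14): {foo=14}
  after event 6 (t=33: INC baz by 5): {baz=5, foo=14}
  after event 7 (t=36: SET baz = 4): {baz=4, foo=14}
  after event 8 (t=41: DEL baz): {foo=14}
  after event 9 (t=50: SET baz = 28): {baz=28, foo=14}
  after event 10 (t=59: SET bar = 32): {bar=32, baz=28, foo=14}
  after event 11 (t=65: INC bar by 3): {bar=35, baz=28, foo=14}

Answer: {bar=35, baz=28, foo=14}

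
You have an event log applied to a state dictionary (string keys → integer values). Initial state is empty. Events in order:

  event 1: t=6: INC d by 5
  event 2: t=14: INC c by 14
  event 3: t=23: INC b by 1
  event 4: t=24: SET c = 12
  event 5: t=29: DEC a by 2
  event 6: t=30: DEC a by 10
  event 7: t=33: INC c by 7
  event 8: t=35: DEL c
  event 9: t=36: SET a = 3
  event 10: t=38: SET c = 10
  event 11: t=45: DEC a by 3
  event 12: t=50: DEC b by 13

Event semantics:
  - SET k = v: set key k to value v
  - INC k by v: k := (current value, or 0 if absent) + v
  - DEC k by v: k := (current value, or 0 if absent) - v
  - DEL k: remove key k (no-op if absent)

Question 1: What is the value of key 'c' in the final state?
Answer: 10

Derivation:
Track key 'c' through all 12 events:
  event 1 (t=6: INC d by 5): c unchanged
  event 2 (t=14: INC c by 14): c (absent) -> 14
  event 3 (t=23: INC b by 1): c unchanged
  event 4 (t=24: SET c = 12): c 14 -> 12
  event 5 (t=29: DEC a by 2): c unchanged
  event 6 (t=30: DEC a by 10): c unchanged
  event 7 (t=33: INC c by 7): c 12 -> 19
  event 8 (t=35: DEL c): c 19 -> (absent)
  event 9 (t=36: SET a = 3): c unchanged
  event 10 (t=38: SET c = 10): c (absent) -> 10
  event 11 (t=45: DEC a by 3): c unchanged
  event 12 (t=50: DEC b by 13): c unchanged
Final: c = 10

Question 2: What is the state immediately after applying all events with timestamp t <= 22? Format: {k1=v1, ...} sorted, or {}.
Apply events with t <= 22 (2 events):
  after event 1 (t=6: INC d by 5): {d=5}
  after event 2 (t=14: INC c by 14): {c=14, d=5}

Answer: {c=14, d=5}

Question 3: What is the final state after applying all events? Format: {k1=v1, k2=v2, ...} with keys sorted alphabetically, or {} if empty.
Answer: {a=0, b=-12, c=10, d=5}

Derivation:
  after event 1 (t=6: INC d by 5): {d=5}
  after event 2 (t=14: INC c by 14): {c=14, d=5}
  after event 3 (t=23: INC b by 1): {b=1, c=14, d=5}
  after event 4 (t=24: SET c = 12): {b=1, c=12, d=5}
  after event 5 (t=29: DEC a by 2): {a=-2, b=1, c=12, d=5}
  after event 6 (t=30: DEC a by 10): {a=-12, b=1, c=12, d=5}
  after event 7 (t=33: INC c by 7): {a=-12, b=1, c=19, d=5}
  after event 8 (t=35: DEL c): {a=-12, b=1, d=5}
  after event 9 (t=36: SET a = 3): {a=3, b=1, d=5}
  after event 10 (t=38: SET c = 10): {a=3, b=1, c=10, d=5}
  after event 11 (t=45: DEC a by 3): {a=0, b=1, c=10, d=5}
  after event 12 (t=50: DEC b by 13): {a=0, b=-12, c=10, d=5}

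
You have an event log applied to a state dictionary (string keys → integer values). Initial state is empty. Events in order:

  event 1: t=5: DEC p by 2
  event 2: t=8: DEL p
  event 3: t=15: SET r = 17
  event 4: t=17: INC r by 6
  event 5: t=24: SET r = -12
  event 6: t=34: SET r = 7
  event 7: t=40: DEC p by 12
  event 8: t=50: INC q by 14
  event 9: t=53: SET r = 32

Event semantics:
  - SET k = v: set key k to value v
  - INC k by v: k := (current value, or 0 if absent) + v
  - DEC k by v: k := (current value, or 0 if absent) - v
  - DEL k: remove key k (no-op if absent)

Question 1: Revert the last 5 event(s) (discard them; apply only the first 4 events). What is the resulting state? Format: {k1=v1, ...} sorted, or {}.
Keep first 4 events (discard last 5):
  after event 1 (t=5: DEC p by 2): {p=-2}
  after event 2 (t=8: DEL p): {}
  after event 3 (t=15: SET r = 17): {r=17}
  after event 4 (t=17: INC r by 6): {r=23}

Answer: {r=23}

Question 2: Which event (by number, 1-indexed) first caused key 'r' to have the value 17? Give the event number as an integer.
Answer: 3

Derivation:
Looking for first event where r becomes 17:
  event 3: r (absent) -> 17  <-- first match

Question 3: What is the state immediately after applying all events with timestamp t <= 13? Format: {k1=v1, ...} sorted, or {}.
Answer: {}

Derivation:
Apply events with t <= 13 (2 events):
  after event 1 (t=5: DEC p by 2): {p=-2}
  after event 2 (t=8: DEL p): {}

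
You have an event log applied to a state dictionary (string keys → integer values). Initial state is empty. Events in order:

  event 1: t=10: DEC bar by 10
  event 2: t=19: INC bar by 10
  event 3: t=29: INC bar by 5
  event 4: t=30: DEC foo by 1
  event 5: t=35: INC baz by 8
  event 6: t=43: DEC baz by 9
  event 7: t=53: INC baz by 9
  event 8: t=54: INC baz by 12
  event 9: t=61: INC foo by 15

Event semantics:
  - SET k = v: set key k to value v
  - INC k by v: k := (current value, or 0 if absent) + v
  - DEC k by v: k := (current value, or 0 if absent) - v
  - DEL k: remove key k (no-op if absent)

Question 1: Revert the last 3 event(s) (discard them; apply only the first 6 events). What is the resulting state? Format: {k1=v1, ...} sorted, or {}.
Answer: {bar=5, baz=-1, foo=-1}

Derivation:
Keep first 6 events (discard last 3):
  after event 1 (t=10: DEC bar by 10): {bar=-10}
  after event 2 (t=19: INC bar by 10): {bar=0}
  after event 3 (t=29: INC bar by 5): {bar=5}
  after event 4 (t=30: DEC foo by 1): {bar=5, foo=-1}
  after event 5 (t=35: INC baz by 8): {bar=5, baz=8, foo=-1}
  after event 6 (t=43: DEC baz by 9): {bar=5, baz=-1, foo=-1}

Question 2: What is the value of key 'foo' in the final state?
Answer: 14

Derivation:
Track key 'foo' through all 9 events:
  event 1 (t=10: DEC bar by 10): foo unchanged
  event 2 (t=19: INC bar by 10): foo unchanged
  event 3 (t=29: INC bar by 5): foo unchanged
  event 4 (t=30: DEC foo by 1): foo (absent) -> -1
  event 5 (t=35: INC baz by 8): foo unchanged
  event 6 (t=43: DEC baz by 9): foo unchanged
  event 7 (t=53: INC baz by 9): foo unchanged
  event 8 (t=54: INC baz by 12): foo unchanged
  event 9 (t=61: INC foo by 15): foo -1 -> 14
Final: foo = 14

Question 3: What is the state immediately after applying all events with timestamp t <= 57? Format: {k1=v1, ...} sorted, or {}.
Answer: {bar=5, baz=20, foo=-1}

Derivation:
Apply events with t <= 57 (8 events):
  after event 1 (t=10: DEC bar by 10): {bar=-10}
  after event 2 (t=19: INC bar by 10): {bar=0}
  after event 3 (t=29: INC bar by 5): {bar=5}
  after event 4 (t=30: DEC foo by 1): {bar=5, foo=-1}
  after event 5 (t=35: INC baz by 8): {bar=5, baz=8, foo=-1}
  after event 6 (t=43: DEC baz by 9): {bar=5, baz=-1, foo=-1}
  after event 7 (t=53: INC baz by 9): {bar=5, baz=8, foo=-1}
  after event 8 (t=54: INC baz by 12): {bar=5, baz=20, foo=-1}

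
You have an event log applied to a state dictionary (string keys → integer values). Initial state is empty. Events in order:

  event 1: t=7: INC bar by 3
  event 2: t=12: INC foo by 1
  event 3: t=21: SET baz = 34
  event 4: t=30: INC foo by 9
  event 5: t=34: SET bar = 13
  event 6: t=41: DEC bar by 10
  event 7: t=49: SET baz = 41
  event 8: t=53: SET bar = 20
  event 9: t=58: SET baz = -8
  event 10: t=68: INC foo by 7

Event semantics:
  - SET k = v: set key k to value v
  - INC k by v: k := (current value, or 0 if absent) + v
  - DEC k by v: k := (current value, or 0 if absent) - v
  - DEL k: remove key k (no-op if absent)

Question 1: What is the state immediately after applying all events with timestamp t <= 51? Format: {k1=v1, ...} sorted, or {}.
Answer: {bar=3, baz=41, foo=10}

Derivation:
Apply events with t <= 51 (7 events):
  after event 1 (t=7: INC bar by 3): {bar=3}
  after event 2 (t=12: INC foo by 1): {bar=3, foo=1}
  after event 3 (t=21: SET baz = 34): {bar=3, baz=34, foo=1}
  after event 4 (t=30: INC foo by 9): {bar=3, baz=34, foo=10}
  after event 5 (t=34: SET bar = 13): {bar=13, baz=34, foo=10}
  after event 6 (t=41: DEC bar by 10): {bar=3, baz=34, foo=10}
  after event 7 (t=49: SET baz = 41): {bar=3, baz=41, foo=10}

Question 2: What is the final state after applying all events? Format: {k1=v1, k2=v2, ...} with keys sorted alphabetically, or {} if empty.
Answer: {bar=20, baz=-8, foo=17}

Derivation:
  after event 1 (t=7: INC bar by 3): {bar=3}
  after event 2 (t=12: INC foo by 1): {bar=3, foo=1}
  after event 3 (t=21: SET baz = 34): {bar=3, baz=34, foo=1}
  after event 4 (t=30: INC foo by 9): {bar=3, baz=34, foo=10}
  after event 5 (t=34: SET bar = 13): {bar=13, baz=34, foo=10}
  after event 6 (t=41: DEC bar by 10): {bar=3, baz=34, foo=10}
  after event 7 (t=49: SET baz = 41): {bar=3, baz=41, foo=10}
  after event 8 (t=53: SET bar = 20): {bar=20, baz=41, foo=10}
  after event 9 (t=58: SET baz = -8): {bar=20, baz=-8, foo=10}
  after event 10 (t=68: INC foo by 7): {bar=20, baz=-8, foo=17}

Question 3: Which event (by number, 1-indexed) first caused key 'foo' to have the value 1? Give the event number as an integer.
Answer: 2

Derivation:
Looking for first event where foo becomes 1:
  event 2: foo (absent) -> 1  <-- first match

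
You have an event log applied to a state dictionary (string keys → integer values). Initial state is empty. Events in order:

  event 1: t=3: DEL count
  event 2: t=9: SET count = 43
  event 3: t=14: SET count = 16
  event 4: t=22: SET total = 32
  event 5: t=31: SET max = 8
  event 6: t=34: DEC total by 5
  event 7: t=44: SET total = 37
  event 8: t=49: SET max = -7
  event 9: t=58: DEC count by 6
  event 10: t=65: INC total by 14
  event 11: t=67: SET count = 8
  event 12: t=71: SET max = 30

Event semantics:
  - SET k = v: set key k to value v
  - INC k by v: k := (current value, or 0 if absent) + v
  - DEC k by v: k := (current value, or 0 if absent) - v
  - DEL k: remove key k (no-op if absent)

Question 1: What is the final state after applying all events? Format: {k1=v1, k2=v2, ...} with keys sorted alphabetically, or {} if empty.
Answer: {count=8, max=30, total=51}

Derivation:
  after event 1 (t=3: DEL count): {}
  after event 2 (t=9: SET count = 43): {count=43}
  after event 3 (t=14: SET count = 16): {count=16}
  after event 4 (t=22: SET total = 32): {count=16, total=32}
  after event 5 (t=31: SET max = 8): {count=16, max=8, total=32}
  after event 6 (t=34: DEC total by 5): {count=16, max=8, total=27}
  after event 7 (t=44: SET total = 37): {count=16, max=8, total=37}
  after event 8 (t=49: SET max = -7): {count=16, max=-7, total=37}
  after event 9 (t=58: DEC count by 6): {count=10, max=-7, total=37}
  after event 10 (t=65: INC total by 14): {count=10, max=-7, total=51}
  after event 11 (t=67: SET count = 8): {count=8, max=-7, total=51}
  after event 12 (t=71: SET max = 30): {count=8, max=30, total=51}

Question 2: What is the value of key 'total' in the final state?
Answer: 51

Derivation:
Track key 'total' through all 12 events:
  event 1 (t=3: DEL count): total unchanged
  event 2 (t=9: SET count = 43): total unchanged
  event 3 (t=14: SET count = 16): total unchanged
  event 4 (t=22: SET total = 32): total (absent) -> 32
  event 5 (t=31: SET max = 8): total unchanged
  event 6 (t=34: DEC total by 5): total 32 -> 27
  event 7 (t=44: SET total = 37): total 27 -> 37
  event 8 (t=49: SET max = -7): total unchanged
  event 9 (t=58: DEC count by 6): total unchanged
  event 10 (t=65: INC total by 14): total 37 -> 51
  event 11 (t=67: SET count = 8): total unchanged
  event 12 (t=71: SET max = 30): total unchanged
Final: total = 51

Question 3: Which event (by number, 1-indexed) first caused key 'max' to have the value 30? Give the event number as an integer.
Answer: 12

Derivation:
Looking for first event where max becomes 30:
  event 5: max = 8
  event 6: max = 8
  event 7: max = 8
  event 8: max = -7
  event 9: max = -7
  event 10: max = -7
  event 11: max = -7
  event 12: max -7 -> 30  <-- first match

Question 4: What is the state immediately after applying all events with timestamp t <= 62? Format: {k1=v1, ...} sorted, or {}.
Answer: {count=10, max=-7, total=37}

Derivation:
Apply events with t <= 62 (9 events):
  after event 1 (t=3: DEL count): {}
  after event 2 (t=9: SET count = 43): {count=43}
  after event 3 (t=14: SET count = 16): {count=16}
  after event 4 (t=22: SET total = 32): {count=16, total=32}
  after event 5 (t=31: SET max = 8): {count=16, max=8, total=32}
  after event 6 (t=34: DEC total by 5): {count=16, max=8, total=27}
  after event 7 (t=44: SET total = 37): {count=16, max=8, total=37}
  after event 8 (t=49: SET max = -7): {count=16, max=-7, total=37}
  after event 9 (t=58: DEC count by 6): {count=10, max=-7, total=37}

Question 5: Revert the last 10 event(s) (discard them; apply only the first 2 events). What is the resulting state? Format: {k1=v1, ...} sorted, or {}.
Keep first 2 events (discard last 10):
  after event 1 (t=3: DEL count): {}
  after event 2 (t=9: SET count = 43): {count=43}

Answer: {count=43}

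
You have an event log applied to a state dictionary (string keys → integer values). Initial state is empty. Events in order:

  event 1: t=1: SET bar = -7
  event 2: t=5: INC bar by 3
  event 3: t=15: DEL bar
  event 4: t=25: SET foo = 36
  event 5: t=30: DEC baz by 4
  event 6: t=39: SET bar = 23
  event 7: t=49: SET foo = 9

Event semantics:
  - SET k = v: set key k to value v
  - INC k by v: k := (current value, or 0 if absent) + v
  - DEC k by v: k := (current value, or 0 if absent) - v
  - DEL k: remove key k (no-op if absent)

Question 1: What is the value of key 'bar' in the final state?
Track key 'bar' through all 7 events:
  event 1 (t=1: SET bar = -7): bar (absent) -> -7
  event 2 (t=5: INC bar by 3): bar -7 -> -4
  event 3 (t=15: DEL bar): bar -4 -> (absent)
  event 4 (t=25: SET foo = 36): bar unchanged
  event 5 (t=30: DEC baz by 4): bar unchanged
  event 6 (t=39: SET bar = 23): bar (absent) -> 23
  event 7 (t=49: SET foo = 9): bar unchanged
Final: bar = 23

Answer: 23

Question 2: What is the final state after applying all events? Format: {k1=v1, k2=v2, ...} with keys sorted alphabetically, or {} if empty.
Answer: {bar=23, baz=-4, foo=9}

Derivation:
  after event 1 (t=1: SET bar = -7): {bar=-7}
  after event 2 (t=5: INC bar by 3): {bar=-4}
  after event 3 (t=15: DEL bar): {}
  after event 4 (t=25: SET foo = 36): {foo=36}
  after event 5 (t=30: DEC baz by 4): {baz=-4, foo=36}
  after event 6 (t=39: SET bar = 23): {bar=23, baz=-4, foo=36}
  after event 7 (t=49: SET foo = 9): {bar=23, baz=-4, foo=9}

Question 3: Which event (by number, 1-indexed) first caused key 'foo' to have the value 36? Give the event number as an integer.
Looking for first event where foo becomes 36:
  event 4: foo (absent) -> 36  <-- first match

Answer: 4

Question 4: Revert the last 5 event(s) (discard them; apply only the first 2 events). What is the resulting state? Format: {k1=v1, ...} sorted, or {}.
Answer: {bar=-4}

Derivation:
Keep first 2 events (discard last 5):
  after event 1 (t=1: SET bar = -7): {bar=-7}
  after event 2 (t=5: INC bar by 3): {bar=-4}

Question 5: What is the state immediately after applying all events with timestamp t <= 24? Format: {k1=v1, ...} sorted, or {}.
Apply events with t <= 24 (3 events):
  after event 1 (t=1: SET bar = -7): {bar=-7}
  after event 2 (t=5: INC bar by 3): {bar=-4}
  after event 3 (t=15: DEL bar): {}

Answer: {}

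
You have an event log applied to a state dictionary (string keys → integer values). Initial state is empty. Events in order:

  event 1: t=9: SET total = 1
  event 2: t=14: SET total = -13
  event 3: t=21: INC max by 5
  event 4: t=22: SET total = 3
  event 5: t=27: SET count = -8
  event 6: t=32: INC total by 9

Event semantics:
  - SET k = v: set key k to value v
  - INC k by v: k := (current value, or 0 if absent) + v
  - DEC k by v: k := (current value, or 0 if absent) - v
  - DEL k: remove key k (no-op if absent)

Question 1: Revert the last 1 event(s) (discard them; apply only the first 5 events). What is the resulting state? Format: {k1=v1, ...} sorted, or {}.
Answer: {count=-8, max=5, total=3}

Derivation:
Keep first 5 events (discard last 1):
  after event 1 (t=9: SET total = 1): {total=1}
  after event 2 (t=14: SET total = -13): {total=-13}
  after event 3 (t=21: INC max by 5): {max=5, total=-13}
  after event 4 (t=22: SET total = 3): {max=5, total=3}
  after event 5 (t=27: SET count = -8): {count=-8, max=5, total=3}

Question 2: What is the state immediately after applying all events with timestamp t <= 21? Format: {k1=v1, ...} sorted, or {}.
Answer: {max=5, total=-13}

Derivation:
Apply events with t <= 21 (3 events):
  after event 1 (t=9: SET total = 1): {total=1}
  after event 2 (t=14: SET total = -13): {total=-13}
  after event 3 (t=21: INC max by 5): {max=5, total=-13}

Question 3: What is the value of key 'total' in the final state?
Track key 'total' through all 6 events:
  event 1 (t=9: SET total = 1): total (absent) -> 1
  event 2 (t=14: SET total = -13): total 1 -> -13
  event 3 (t=21: INC max by 5): total unchanged
  event 4 (t=22: SET total = 3): total -13 -> 3
  event 5 (t=27: SET count = -8): total unchanged
  event 6 (t=32: INC total by 9): total 3 -> 12
Final: total = 12

Answer: 12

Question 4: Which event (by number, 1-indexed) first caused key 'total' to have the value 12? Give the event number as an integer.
Looking for first event where total becomes 12:
  event 1: total = 1
  event 2: total = -13
  event 3: total = -13
  event 4: total = 3
  event 5: total = 3
  event 6: total 3 -> 12  <-- first match

Answer: 6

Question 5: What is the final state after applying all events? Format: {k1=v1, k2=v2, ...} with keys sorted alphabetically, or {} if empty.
Answer: {count=-8, max=5, total=12}

Derivation:
  after event 1 (t=9: SET total = 1): {total=1}
  after event 2 (t=14: SET total = -13): {total=-13}
  after event 3 (t=21: INC max by 5): {max=5, total=-13}
  after event 4 (t=22: SET total = 3): {max=5, total=3}
  after event 5 (t=27: SET count = -8): {count=-8, max=5, total=3}
  after event 6 (t=32: INC total by 9): {count=-8, max=5, total=12}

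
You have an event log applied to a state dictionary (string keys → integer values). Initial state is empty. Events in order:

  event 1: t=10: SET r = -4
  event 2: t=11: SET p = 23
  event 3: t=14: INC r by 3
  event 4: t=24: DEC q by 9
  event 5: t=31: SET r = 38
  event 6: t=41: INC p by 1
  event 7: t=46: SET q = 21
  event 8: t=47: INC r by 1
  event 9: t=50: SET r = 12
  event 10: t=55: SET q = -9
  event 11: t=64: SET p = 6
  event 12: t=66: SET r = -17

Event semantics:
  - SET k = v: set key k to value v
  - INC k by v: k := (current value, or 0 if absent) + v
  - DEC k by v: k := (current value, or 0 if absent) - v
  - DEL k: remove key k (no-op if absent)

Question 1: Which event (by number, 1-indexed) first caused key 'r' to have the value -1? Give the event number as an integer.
Looking for first event where r becomes -1:
  event 1: r = -4
  event 2: r = -4
  event 3: r -4 -> -1  <-- first match

Answer: 3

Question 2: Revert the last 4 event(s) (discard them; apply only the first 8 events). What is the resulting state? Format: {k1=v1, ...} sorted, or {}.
Keep first 8 events (discard last 4):
  after event 1 (t=10: SET r = -4): {r=-4}
  after event 2 (t=11: SET p = 23): {p=23, r=-4}
  after event 3 (t=14: INC r by 3): {p=23, r=-1}
  after event 4 (t=24: DEC q by 9): {p=23, q=-9, r=-1}
  after event 5 (t=31: SET r = 38): {p=23, q=-9, r=38}
  after event 6 (t=41: INC p by 1): {p=24, q=-9, r=38}
  after event 7 (t=46: SET q = 21): {p=24, q=21, r=38}
  after event 8 (t=47: INC r by 1): {p=24, q=21, r=39}

Answer: {p=24, q=21, r=39}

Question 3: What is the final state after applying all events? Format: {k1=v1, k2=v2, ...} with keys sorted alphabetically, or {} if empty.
Answer: {p=6, q=-9, r=-17}

Derivation:
  after event 1 (t=10: SET r = -4): {r=-4}
  after event 2 (t=11: SET p = 23): {p=23, r=-4}
  after event 3 (t=14: INC r by 3): {p=23, r=-1}
  after event 4 (t=24: DEC q by 9): {p=23, q=-9, r=-1}
  after event 5 (t=31: SET r = 38): {p=23, q=-9, r=38}
  after event 6 (t=41: INC p by 1): {p=24, q=-9, r=38}
  after event 7 (t=46: SET q = 21): {p=24, q=21, r=38}
  after event 8 (t=47: INC r by 1): {p=24, q=21, r=39}
  after event 9 (t=50: SET r = 12): {p=24, q=21, r=12}
  after event 10 (t=55: SET q = -9): {p=24, q=-9, r=12}
  after event 11 (t=64: SET p = 6): {p=6, q=-9, r=12}
  after event 12 (t=66: SET r = -17): {p=6, q=-9, r=-17}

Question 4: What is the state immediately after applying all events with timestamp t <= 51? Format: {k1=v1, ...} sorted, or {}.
Apply events with t <= 51 (9 events):
  after event 1 (t=10: SET r = -4): {r=-4}
  after event 2 (t=11: SET p = 23): {p=23, r=-4}
  after event 3 (t=14: INC r by 3): {p=23, r=-1}
  after event 4 (t=24: DEC q by 9): {p=23, q=-9, r=-1}
  after event 5 (t=31: SET r = 38): {p=23, q=-9, r=38}
  after event 6 (t=41: INC p by 1): {p=24, q=-9, r=38}
  after event 7 (t=46: SET q = 21): {p=24, q=21, r=38}
  after event 8 (t=47: INC r by 1): {p=24, q=21, r=39}
  after event 9 (t=50: SET r = 12): {p=24, q=21, r=12}

Answer: {p=24, q=21, r=12}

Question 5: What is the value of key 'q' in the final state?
Answer: -9

Derivation:
Track key 'q' through all 12 events:
  event 1 (t=10: SET r = -4): q unchanged
  event 2 (t=11: SET p = 23): q unchanged
  event 3 (t=14: INC r by 3): q unchanged
  event 4 (t=24: DEC q by 9): q (absent) -> -9
  event 5 (t=31: SET r = 38): q unchanged
  event 6 (t=41: INC p by 1): q unchanged
  event 7 (t=46: SET q = 21): q -9 -> 21
  event 8 (t=47: INC r by 1): q unchanged
  event 9 (t=50: SET r = 12): q unchanged
  event 10 (t=55: SET q = -9): q 21 -> -9
  event 11 (t=64: SET p = 6): q unchanged
  event 12 (t=66: SET r = -17): q unchanged
Final: q = -9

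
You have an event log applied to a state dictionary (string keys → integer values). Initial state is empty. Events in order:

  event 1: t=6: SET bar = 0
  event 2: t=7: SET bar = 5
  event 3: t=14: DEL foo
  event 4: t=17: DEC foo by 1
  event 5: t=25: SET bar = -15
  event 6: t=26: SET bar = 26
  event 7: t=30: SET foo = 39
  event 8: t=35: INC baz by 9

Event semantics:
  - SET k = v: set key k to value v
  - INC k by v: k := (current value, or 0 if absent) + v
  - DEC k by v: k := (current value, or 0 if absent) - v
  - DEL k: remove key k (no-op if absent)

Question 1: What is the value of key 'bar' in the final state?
Answer: 26

Derivation:
Track key 'bar' through all 8 events:
  event 1 (t=6: SET bar = 0): bar (absent) -> 0
  event 2 (t=7: SET bar = 5): bar 0 -> 5
  event 3 (t=14: DEL foo): bar unchanged
  event 4 (t=17: DEC foo by 1): bar unchanged
  event 5 (t=25: SET bar = -15): bar 5 -> -15
  event 6 (t=26: SET bar = 26): bar -15 -> 26
  event 7 (t=30: SET foo = 39): bar unchanged
  event 8 (t=35: INC baz by 9): bar unchanged
Final: bar = 26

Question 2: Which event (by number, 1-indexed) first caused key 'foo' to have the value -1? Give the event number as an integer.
Answer: 4

Derivation:
Looking for first event where foo becomes -1:
  event 4: foo (absent) -> -1  <-- first match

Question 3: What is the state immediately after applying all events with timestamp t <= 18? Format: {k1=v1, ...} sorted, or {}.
Apply events with t <= 18 (4 events):
  after event 1 (t=6: SET bar = 0): {bar=0}
  after event 2 (t=7: SET bar = 5): {bar=5}
  after event 3 (t=14: DEL foo): {bar=5}
  after event 4 (t=17: DEC foo by 1): {bar=5, foo=-1}

Answer: {bar=5, foo=-1}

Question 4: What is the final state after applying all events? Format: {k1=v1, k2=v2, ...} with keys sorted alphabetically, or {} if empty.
  after event 1 (t=6: SET bar = 0): {bar=0}
  after event 2 (t=7: SET bar = 5): {bar=5}
  after event 3 (t=14: DEL foo): {bar=5}
  after event 4 (t=17: DEC foo by 1): {bar=5, foo=-1}
  after event 5 (t=25: SET bar = -15): {bar=-15, foo=-1}
  after event 6 (t=26: SET bar = 26): {bar=26, foo=-1}
  after event 7 (t=30: SET foo = 39): {bar=26, foo=39}
  after event 8 (t=35: INC baz by 9): {bar=26, baz=9, foo=39}

Answer: {bar=26, baz=9, foo=39}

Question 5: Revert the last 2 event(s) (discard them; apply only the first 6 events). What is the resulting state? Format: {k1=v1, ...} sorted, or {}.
Answer: {bar=26, foo=-1}

Derivation:
Keep first 6 events (discard last 2):
  after event 1 (t=6: SET bar = 0): {bar=0}
  after event 2 (t=7: SET bar = 5): {bar=5}
  after event 3 (t=14: DEL foo): {bar=5}
  after event 4 (t=17: DEC foo by 1): {bar=5, foo=-1}
  after event 5 (t=25: SET bar = -15): {bar=-15, foo=-1}
  after event 6 (t=26: SET bar = 26): {bar=26, foo=-1}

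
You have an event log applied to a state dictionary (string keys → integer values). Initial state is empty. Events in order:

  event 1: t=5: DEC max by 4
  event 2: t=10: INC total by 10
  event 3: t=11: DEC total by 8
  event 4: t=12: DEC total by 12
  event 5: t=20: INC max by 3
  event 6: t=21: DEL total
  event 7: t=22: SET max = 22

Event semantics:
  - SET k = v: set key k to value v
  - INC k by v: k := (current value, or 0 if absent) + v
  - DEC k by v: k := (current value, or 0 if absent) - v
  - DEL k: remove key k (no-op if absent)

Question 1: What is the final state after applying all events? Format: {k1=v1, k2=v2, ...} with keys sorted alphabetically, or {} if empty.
Answer: {max=22}

Derivation:
  after event 1 (t=5: DEC max by 4): {max=-4}
  after event 2 (t=10: INC total by 10): {max=-4, total=10}
  after event 3 (t=11: DEC total by 8): {max=-4, total=2}
  after event 4 (t=12: DEC total by 12): {max=-4, total=-10}
  after event 5 (t=20: INC max by 3): {max=-1, total=-10}
  after event 6 (t=21: DEL total): {max=-1}
  after event 7 (t=22: SET max = 22): {max=22}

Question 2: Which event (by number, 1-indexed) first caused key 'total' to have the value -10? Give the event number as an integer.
Looking for first event where total becomes -10:
  event 2: total = 10
  event 3: total = 2
  event 4: total 2 -> -10  <-- first match

Answer: 4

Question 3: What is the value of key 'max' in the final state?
Track key 'max' through all 7 events:
  event 1 (t=5: DEC max by 4): max (absent) -> -4
  event 2 (t=10: INC total by 10): max unchanged
  event 3 (t=11: DEC total by 8): max unchanged
  event 4 (t=12: DEC total by 12): max unchanged
  event 5 (t=20: INC max by 3): max -4 -> -1
  event 6 (t=21: DEL total): max unchanged
  event 7 (t=22: SET max = 22): max -1 -> 22
Final: max = 22

Answer: 22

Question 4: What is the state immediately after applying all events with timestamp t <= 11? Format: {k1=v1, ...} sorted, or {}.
Answer: {max=-4, total=2}

Derivation:
Apply events with t <= 11 (3 events):
  after event 1 (t=5: DEC max by 4): {max=-4}
  after event 2 (t=10: INC total by 10): {max=-4, total=10}
  after event 3 (t=11: DEC total by 8): {max=-4, total=2}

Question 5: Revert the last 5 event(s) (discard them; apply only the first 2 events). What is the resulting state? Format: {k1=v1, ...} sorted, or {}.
Answer: {max=-4, total=10}

Derivation:
Keep first 2 events (discard last 5):
  after event 1 (t=5: DEC max by 4): {max=-4}
  after event 2 (t=10: INC total by 10): {max=-4, total=10}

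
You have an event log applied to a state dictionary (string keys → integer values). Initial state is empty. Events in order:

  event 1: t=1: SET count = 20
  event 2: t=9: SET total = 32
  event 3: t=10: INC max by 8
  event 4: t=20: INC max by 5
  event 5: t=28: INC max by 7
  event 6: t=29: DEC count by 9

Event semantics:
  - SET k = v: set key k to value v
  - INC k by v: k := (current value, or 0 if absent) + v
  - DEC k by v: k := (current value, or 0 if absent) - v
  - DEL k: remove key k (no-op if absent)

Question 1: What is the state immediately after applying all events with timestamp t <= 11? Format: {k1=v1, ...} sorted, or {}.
Answer: {count=20, max=8, total=32}

Derivation:
Apply events with t <= 11 (3 events):
  after event 1 (t=1: SET count = 20): {count=20}
  after event 2 (t=9: SET total = 32): {count=20, total=32}
  after event 3 (t=10: INC max by 8): {count=20, max=8, total=32}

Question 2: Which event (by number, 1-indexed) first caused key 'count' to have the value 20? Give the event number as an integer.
Answer: 1

Derivation:
Looking for first event where count becomes 20:
  event 1: count (absent) -> 20  <-- first match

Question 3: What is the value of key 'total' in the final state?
Track key 'total' through all 6 events:
  event 1 (t=1: SET count = 20): total unchanged
  event 2 (t=9: SET total = 32): total (absent) -> 32
  event 3 (t=10: INC max by 8): total unchanged
  event 4 (t=20: INC max by 5): total unchanged
  event 5 (t=28: INC max by 7): total unchanged
  event 6 (t=29: DEC count by 9): total unchanged
Final: total = 32

Answer: 32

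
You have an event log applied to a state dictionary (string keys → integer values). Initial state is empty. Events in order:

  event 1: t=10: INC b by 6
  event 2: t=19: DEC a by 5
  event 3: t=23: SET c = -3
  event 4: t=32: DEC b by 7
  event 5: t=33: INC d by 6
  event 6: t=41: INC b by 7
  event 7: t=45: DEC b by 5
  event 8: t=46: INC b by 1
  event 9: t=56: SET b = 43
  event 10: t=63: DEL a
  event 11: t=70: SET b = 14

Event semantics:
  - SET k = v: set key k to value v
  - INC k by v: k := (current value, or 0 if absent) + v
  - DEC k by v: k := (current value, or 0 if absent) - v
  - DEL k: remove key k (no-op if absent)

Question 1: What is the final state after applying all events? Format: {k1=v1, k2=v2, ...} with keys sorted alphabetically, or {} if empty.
  after event 1 (t=10: INC b by 6): {b=6}
  after event 2 (t=19: DEC a by 5): {a=-5, b=6}
  after event 3 (t=23: SET c = -3): {a=-5, b=6, c=-3}
  after event 4 (t=32: DEC b by 7): {a=-5, b=-1, c=-3}
  after event 5 (t=33: INC d by 6): {a=-5, b=-1, c=-3, d=6}
  after event 6 (t=41: INC b by 7): {a=-5, b=6, c=-3, d=6}
  after event 7 (t=45: DEC b by 5): {a=-5, b=1, c=-3, d=6}
  after event 8 (t=46: INC b by 1): {a=-5, b=2, c=-3, d=6}
  after event 9 (t=56: SET b = 43): {a=-5, b=43, c=-3, d=6}
  after event 10 (t=63: DEL a): {b=43, c=-3, d=6}
  after event 11 (t=70: SET b = 14): {b=14, c=-3, d=6}

Answer: {b=14, c=-3, d=6}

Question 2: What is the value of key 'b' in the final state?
Track key 'b' through all 11 events:
  event 1 (t=10: INC b by 6): b (absent) -> 6
  event 2 (t=19: DEC a by 5): b unchanged
  event 3 (t=23: SET c = -3): b unchanged
  event 4 (t=32: DEC b by 7): b 6 -> -1
  event 5 (t=33: INC d by 6): b unchanged
  event 6 (t=41: INC b by 7): b -1 -> 6
  event 7 (t=45: DEC b by 5): b 6 -> 1
  event 8 (t=46: INC b by 1): b 1 -> 2
  event 9 (t=56: SET b = 43): b 2 -> 43
  event 10 (t=63: DEL a): b unchanged
  event 11 (t=70: SET b = 14): b 43 -> 14
Final: b = 14

Answer: 14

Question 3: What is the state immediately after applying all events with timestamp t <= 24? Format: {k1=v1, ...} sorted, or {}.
Apply events with t <= 24 (3 events):
  after event 1 (t=10: INC b by 6): {b=6}
  after event 2 (t=19: DEC a by 5): {a=-5, b=6}
  after event 3 (t=23: SET c = -3): {a=-5, b=6, c=-3}

Answer: {a=-5, b=6, c=-3}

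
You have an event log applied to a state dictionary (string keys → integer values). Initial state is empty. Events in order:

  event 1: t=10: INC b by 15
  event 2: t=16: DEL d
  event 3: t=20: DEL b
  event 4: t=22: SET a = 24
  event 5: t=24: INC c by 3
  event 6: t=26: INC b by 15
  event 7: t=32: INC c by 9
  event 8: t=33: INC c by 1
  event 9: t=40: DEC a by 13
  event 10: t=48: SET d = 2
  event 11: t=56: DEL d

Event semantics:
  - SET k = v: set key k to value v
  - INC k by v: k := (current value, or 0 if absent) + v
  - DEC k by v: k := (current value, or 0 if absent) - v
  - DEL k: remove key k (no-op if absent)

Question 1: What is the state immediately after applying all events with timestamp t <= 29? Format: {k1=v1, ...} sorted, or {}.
Apply events with t <= 29 (6 events):
  after event 1 (t=10: INC b by 15): {b=15}
  after event 2 (t=16: DEL d): {b=15}
  after event 3 (t=20: DEL b): {}
  after event 4 (t=22: SET a = 24): {a=24}
  after event 5 (t=24: INC c by 3): {a=24, c=3}
  after event 6 (t=26: INC b by 15): {a=24, b=15, c=3}

Answer: {a=24, b=15, c=3}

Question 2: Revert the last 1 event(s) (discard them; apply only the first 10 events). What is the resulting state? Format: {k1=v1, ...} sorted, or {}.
Keep first 10 events (discard last 1):
  after event 1 (t=10: INC b by 15): {b=15}
  after event 2 (t=16: DEL d): {b=15}
  after event 3 (t=20: DEL b): {}
  after event 4 (t=22: SET a = 24): {a=24}
  after event 5 (t=24: INC c by 3): {a=24, c=3}
  after event 6 (t=26: INC b by 15): {a=24, b=15, c=3}
  after event 7 (t=32: INC c by 9): {a=24, b=15, c=12}
  after event 8 (t=33: INC c by 1): {a=24, b=15, c=13}
  after event 9 (t=40: DEC a by 13): {a=11, b=15, c=13}
  after event 10 (t=48: SET d = 2): {a=11, b=15, c=13, d=2}

Answer: {a=11, b=15, c=13, d=2}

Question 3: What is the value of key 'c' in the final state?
Answer: 13

Derivation:
Track key 'c' through all 11 events:
  event 1 (t=10: INC b by 15): c unchanged
  event 2 (t=16: DEL d): c unchanged
  event 3 (t=20: DEL b): c unchanged
  event 4 (t=22: SET a = 24): c unchanged
  event 5 (t=24: INC c by 3): c (absent) -> 3
  event 6 (t=26: INC b by 15): c unchanged
  event 7 (t=32: INC c by 9): c 3 -> 12
  event 8 (t=33: INC c by 1): c 12 -> 13
  event 9 (t=40: DEC a by 13): c unchanged
  event 10 (t=48: SET d = 2): c unchanged
  event 11 (t=56: DEL d): c unchanged
Final: c = 13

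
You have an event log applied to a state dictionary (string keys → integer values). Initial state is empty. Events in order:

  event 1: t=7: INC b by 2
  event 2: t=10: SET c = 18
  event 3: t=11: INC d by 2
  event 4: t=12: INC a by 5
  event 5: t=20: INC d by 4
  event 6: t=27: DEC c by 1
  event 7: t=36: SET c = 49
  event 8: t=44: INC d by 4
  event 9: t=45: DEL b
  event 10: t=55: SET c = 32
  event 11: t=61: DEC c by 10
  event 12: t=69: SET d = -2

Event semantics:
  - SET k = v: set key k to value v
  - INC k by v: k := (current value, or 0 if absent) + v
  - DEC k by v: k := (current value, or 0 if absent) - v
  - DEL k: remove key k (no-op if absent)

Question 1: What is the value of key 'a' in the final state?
Track key 'a' through all 12 events:
  event 1 (t=7: INC b by 2): a unchanged
  event 2 (t=10: SET c = 18): a unchanged
  event 3 (t=11: INC d by 2): a unchanged
  event 4 (t=12: INC a by 5): a (absent) -> 5
  event 5 (t=20: INC d by 4): a unchanged
  event 6 (t=27: DEC c by 1): a unchanged
  event 7 (t=36: SET c = 49): a unchanged
  event 8 (t=44: INC d by 4): a unchanged
  event 9 (t=45: DEL b): a unchanged
  event 10 (t=55: SET c = 32): a unchanged
  event 11 (t=61: DEC c by 10): a unchanged
  event 12 (t=69: SET d = -2): a unchanged
Final: a = 5

Answer: 5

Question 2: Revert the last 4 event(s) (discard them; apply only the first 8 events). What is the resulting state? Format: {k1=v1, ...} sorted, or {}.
Keep first 8 events (discard last 4):
  after event 1 (t=7: INC b by 2): {b=2}
  after event 2 (t=10: SET c = 18): {b=2, c=18}
  after event 3 (t=11: INC d by 2): {b=2, c=18, d=2}
  after event 4 (t=12: INC a by 5): {a=5, b=2, c=18, d=2}
  after event 5 (t=20: INC d by 4): {a=5, b=2, c=18, d=6}
  after event 6 (t=27: DEC c by 1): {a=5, b=2, c=17, d=6}
  after event 7 (t=36: SET c = 49): {a=5, b=2, c=49, d=6}
  after event 8 (t=44: INC d by 4): {a=5, b=2, c=49, d=10}

Answer: {a=5, b=2, c=49, d=10}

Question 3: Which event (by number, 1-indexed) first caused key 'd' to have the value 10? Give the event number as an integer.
Answer: 8

Derivation:
Looking for first event where d becomes 10:
  event 3: d = 2
  event 4: d = 2
  event 5: d = 6
  event 6: d = 6
  event 7: d = 6
  event 8: d 6 -> 10  <-- first match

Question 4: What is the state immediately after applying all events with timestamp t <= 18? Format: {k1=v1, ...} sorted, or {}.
Answer: {a=5, b=2, c=18, d=2}

Derivation:
Apply events with t <= 18 (4 events):
  after event 1 (t=7: INC b by 2): {b=2}
  after event 2 (t=10: SET c = 18): {b=2, c=18}
  after event 3 (t=11: INC d by 2): {b=2, c=18, d=2}
  after event 4 (t=12: INC a by 5): {a=5, b=2, c=18, d=2}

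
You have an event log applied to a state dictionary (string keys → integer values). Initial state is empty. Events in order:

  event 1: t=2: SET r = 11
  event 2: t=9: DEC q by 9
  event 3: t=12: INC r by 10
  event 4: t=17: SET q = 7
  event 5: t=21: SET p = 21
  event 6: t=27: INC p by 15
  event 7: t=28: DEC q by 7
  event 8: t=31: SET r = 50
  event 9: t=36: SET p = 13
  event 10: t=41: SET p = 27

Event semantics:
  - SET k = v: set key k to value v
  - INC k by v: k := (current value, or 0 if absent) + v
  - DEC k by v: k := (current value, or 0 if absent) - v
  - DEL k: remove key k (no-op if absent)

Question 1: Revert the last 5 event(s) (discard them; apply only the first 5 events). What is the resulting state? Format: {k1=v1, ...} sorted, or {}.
Answer: {p=21, q=7, r=21}

Derivation:
Keep first 5 events (discard last 5):
  after event 1 (t=2: SET r = 11): {r=11}
  after event 2 (t=9: DEC q by 9): {q=-9, r=11}
  after event 3 (t=12: INC r by 10): {q=-9, r=21}
  after event 4 (t=17: SET q = 7): {q=7, r=21}
  after event 5 (t=21: SET p = 21): {p=21, q=7, r=21}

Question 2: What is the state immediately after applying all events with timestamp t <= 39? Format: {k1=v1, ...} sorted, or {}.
Answer: {p=13, q=0, r=50}

Derivation:
Apply events with t <= 39 (9 events):
  after event 1 (t=2: SET r = 11): {r=11}
  after event 2 (t=9: DEC q by 9): {q=-9, r=11}
  after event 3 (t=12: INC r by 10): {q=-9, r=21}
  after event 4 (t=17: SET q = 7): {q=7, r=21}
  after event 5 (t=21: SET p = 21): {p=21, q=7, r=21}
  after event 6 (t=27: INC p by 15): {p=36, q=7, r=21}
  after event 7 (t=28: DEC q by 7): {p=36, q=0, r=21}
  after event 8 (t=31: SET r = 50): {p=36, q=0, r=50}
  after event 9 (t=36: SET p = 13): {p=13, q=0, r=50}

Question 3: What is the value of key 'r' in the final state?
Answer: 50

Derivation:
Track key 'r' through all 10 events:
  event 1 (t=2: SET r = 11): r (absent) -> 11
  event 2 (t=9: DEC q by 9): r unchanged
  event 3 (t=12: INC r by 10): r 11 -> 21
  event 4 (t=17: SET q = 7): r unchanged
  event 5 (t=21: SET p = 21): r unchanged
  event 6 (t=27: INC p by 15): r unchanged
  event 7 (t=28: DEC q by 7): r unchanged
  event 8 (t=31: SET r = 50): r 21 -> 50
  event 9 (t=36: SET p = 13): r unchanged
  event 10 (t=41: SET p = 27): r unchanged
Final: r = 50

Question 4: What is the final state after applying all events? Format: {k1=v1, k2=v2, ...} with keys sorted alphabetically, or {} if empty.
  after event 1 (t=2: SET r = 11): {r=11}
  after event 2 (t=9: DEC q by 9): {q=-9, r=11}
  after event 3 (t=12: INC r by 10): {q=-9, r=21}
  after event 4 (t=17: SET q = 7): {q=7, r=21}
  after event 5 (t=21: SET p = 21): {p=21, q=7, r=21}
  after event 6 (t=27: INC p by 15): {p=36, q=7, r=21}
  after event 7 (t=28: DEC q by 7): {p=36, q=0, r=21}
  after event 8 (t=31: SET r = 50): {p=36, q=0, r=50}
  after event 9 (t=36: SET p = 13): {p=13, q=0, r=50}
  after event 10 (t=41: SET p = 27): {p=27, q=0, r=50}

Answer: {p=27, q=0, r=50}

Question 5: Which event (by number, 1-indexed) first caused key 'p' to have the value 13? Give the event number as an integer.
Looking for first event where p becomes 13:
  event 5: p = 21
  event 6: p = 36
  event 7: p = 36
  event 8: p = 36
  event 9: p 36 -> 13  <-- first match

Answer: 9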